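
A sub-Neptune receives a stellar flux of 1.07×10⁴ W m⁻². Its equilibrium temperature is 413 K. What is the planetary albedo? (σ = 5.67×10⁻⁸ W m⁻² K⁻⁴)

From T_eq⁴ = S(1−A)/(4σ): 1−A = 4σT_eq⁴/S.
1−A = 4 × 5.67×10⁻⁸ × (413)⁴ / 1.07×10⁴ = 0.617.

A ≈ 0.38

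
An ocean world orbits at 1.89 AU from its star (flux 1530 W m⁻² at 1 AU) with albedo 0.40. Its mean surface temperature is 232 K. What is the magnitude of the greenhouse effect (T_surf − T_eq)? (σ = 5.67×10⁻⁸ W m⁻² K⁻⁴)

ΔT ≈ 48.5 K

S = 1530/1.89² = 428.3 W m⁻².
T_eq = [S(1−A)/(4σ)]^(1/4) = [428.3×0.60/(4×5.67×10⁻⁸)]^(1/4) = 183.5 K.
ΔT = T_surf − T_eq = 232 − 183.5.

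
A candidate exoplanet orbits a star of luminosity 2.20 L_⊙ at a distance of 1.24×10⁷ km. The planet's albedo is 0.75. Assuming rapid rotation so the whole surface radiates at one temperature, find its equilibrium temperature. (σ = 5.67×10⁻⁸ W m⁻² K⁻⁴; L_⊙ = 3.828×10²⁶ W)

d = 1.24×10⁷ km = 1.24×10¹⁰ m.
L = 2.20 × 3.828×10²⁶ = 8.42×10²⁶ W.
Flux: S = L/(4πd²) = 8.42×10²⁶/(4π×(1.24×10¹⁰)²) = 4.36×10⁵ W m⁻².
Energy balance: absorbed = emitted ⇒ πR²·S(1−A) = 4πR²·σT_eq⁴, so T_eq⁴ = S(1−A)/(4σ).
T_eq = [4.36×10⁵ × 0.25 / (4 × 5.67×10⁻⁸)]^(1/4) = (4.80×10¹¹)^(1/4) = 833 K.

T_eq ≈ 833 K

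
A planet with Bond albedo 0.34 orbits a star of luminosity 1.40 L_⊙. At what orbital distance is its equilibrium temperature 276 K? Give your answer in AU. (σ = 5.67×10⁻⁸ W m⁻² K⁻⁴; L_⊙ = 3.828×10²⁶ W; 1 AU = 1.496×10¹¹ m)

L = 1.40 × 3.828×10²⁶ = 5.36×10²⁶ W.
From T_eq⁴ = L(1−A)/(16πσd²): d = √[L(1−A)/(16πσT_eq⁴)].
d = √[5.36×10²⁶ × 0.66 / (16π × 5.67×10⁻⁸ × (276)⁴)] = 1.46×10¹¹ m = 0.978 AU.

d ≈ 0.978 AU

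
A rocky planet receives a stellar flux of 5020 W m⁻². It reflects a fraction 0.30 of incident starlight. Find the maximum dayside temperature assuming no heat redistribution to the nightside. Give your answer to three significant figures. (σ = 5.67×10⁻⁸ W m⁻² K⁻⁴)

With no redistribution each surface element balances locally: S(1−A) = σT⁴.
T = [5020 × 0.70 / 5.67×10⁻⁸]^(1/4) = (6.20×10¹⁰)^(1/4) = 499 K.

T_ss ≈ 499 K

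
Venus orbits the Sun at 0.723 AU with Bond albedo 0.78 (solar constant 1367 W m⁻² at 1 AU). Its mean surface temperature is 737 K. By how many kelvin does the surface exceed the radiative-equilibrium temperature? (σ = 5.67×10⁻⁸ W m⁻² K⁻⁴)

S = 1367/0.723² = 2615 W m⁻².
T_eq = [S(1−A)/(4σ)]^(1/4) = [2615×0.22/(4×5.67×10⁻⁸)]^(1/4) = 224.4 K.
ΔT = T_surf − T_eq = 737 − 224.4.

ΔT ≈ 512.6 K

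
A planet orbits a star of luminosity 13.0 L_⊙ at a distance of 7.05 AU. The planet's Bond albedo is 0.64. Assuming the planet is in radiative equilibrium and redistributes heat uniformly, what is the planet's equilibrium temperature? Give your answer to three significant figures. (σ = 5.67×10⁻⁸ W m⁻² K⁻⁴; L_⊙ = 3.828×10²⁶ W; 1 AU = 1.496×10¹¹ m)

d = 7.05 AU = 1.05×10¹² m.
L = 13.0 × 3.828×10²⁶ = 4.98×10²⁷ W.
Flux: S = L/(4πd²) = 4.98×10²⁷/(4π×(1.05×10¹²)²) = 356 W m⁻².
Energy balance: absorbed = emitted ⇒ πR²·S(1−A) = 4πR²·σT_eq⁴, so T_eq⁴ = S(1−A)/(4σ).
T_eq = [356 × 0.36 / (4 × 5.67×10⁻⁸)]^(1/4) = (5.65×10⁸)^(1/4) = 154 K.

T_eq ≈ 154 K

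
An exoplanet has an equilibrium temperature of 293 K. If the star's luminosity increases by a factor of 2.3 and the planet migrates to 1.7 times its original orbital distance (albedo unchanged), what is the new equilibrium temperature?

T_eq ≈ 277 K

T_eq ∝ L^(1/4) · d^(−1/2).
T′ = 293 × 2.3^(1/4) / 1.7^(1/2) = 277 K.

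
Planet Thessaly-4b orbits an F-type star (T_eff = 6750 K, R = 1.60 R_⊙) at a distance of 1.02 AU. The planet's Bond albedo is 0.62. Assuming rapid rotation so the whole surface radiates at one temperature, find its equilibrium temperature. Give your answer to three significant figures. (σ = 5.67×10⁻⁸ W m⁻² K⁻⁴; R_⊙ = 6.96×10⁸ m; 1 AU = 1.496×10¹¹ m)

R_⋆ = 1.60 × 6.96×10⁸ = 1.11×10⁹ m.
d = 1.02 AU = 1.53×10¹¹ m.
L = 4πR_⋆²σT_⋆⁴ = 4π(1.11×10⁹)² × 5.67×10⁻⁸ × (6750)⁴ = 1.83×10²⁷ W.
S = L/(4πd²) = 6270 W m⁻².
Energy balance: absorbed = emitted ⇒ πR²·S(1−A) = 4πR²·σT_eq⁴, so T_eq⁴ = S(1−A)/(4σ).
T_eq = [6270 × 0.38 / (4 × 5.67×10⁻⁸)]^(1/4) = (1.05×10¹⁰)^(1/4) = 320 K.

T_eq ≈ 320 K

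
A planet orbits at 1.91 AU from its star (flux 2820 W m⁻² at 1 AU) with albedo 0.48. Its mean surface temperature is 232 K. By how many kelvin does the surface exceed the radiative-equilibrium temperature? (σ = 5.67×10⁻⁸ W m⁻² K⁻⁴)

ΔT ≈ 26.8 K

S = 2820/1.91² = 773.0 W m⁻².
T_eq = [S(1−A)/(4σ)]^(1/4) = [773.0×0.52/(4×5.67×10⁻⁸)]^(1/4) = 205.2 K.
ΔT = T_surf − T_eq = 232 − 205.2.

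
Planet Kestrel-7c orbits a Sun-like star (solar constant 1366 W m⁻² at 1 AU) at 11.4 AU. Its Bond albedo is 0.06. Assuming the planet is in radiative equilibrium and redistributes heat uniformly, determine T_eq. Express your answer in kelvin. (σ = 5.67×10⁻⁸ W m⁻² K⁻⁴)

T_eq ≈ 81.2 K

Flux at 11.4 AU: S = 1366/11.4² = 10.5 W m⁻².
Energy balance: absorbed = emitted ⇒ πR²·S(1−A) = 4πR²·σT_eq⁴, so T_eq⁴ = S(1−A)/(4σ).
T_eq = [10.5 × 0.94 / (4 × 5.67×10⁻⁸)]^(1/4) = (4.36×10⁷)^(1/4) = 81.2 K.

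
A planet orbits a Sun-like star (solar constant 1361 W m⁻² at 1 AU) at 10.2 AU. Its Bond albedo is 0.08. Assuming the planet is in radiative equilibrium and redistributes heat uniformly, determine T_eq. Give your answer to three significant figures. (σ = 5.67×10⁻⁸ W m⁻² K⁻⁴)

Flux at 10.2 AU: S = 1361/10.2² = 13.1 W m⁻².
Energy balance: absorbed = emitted ⇒ πR²·S(1−A) = 4πR²·σT_eq⁴, so T_eq⁴ = S(1−A)/(4σ).
T_eq = [13.1 × 0.92 / (4 × 5.67×10⁻⁸)]^(1/4) = (5.31×10⁷)^(1/4) = 85.3 K.

T_eq ≈ 85.3 K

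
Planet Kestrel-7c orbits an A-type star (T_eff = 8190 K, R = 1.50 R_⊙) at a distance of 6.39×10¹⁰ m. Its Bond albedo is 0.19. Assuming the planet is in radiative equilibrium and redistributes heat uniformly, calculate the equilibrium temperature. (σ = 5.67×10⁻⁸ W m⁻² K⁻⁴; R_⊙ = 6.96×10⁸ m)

T_eq ≈ 702 K

R_⋆ = 1.50 × 6.96×10⁸ = 1.04×10⁹ m.
L = 4πR_⋆²σT_⋆⁴ = 4π(1.04×10⁹)² × 5.67×10⁻⁸ × (8190)⁴ = 3.49×10²⁷ W.
S = L/(4πd²) = 6.81×10⁴ W m⁻².
Energy balance: absorbed = emitted ⇒ πR²·S(1−A) = 4πR²·σT_eq⁴, so T_eq⁴ = S(1−A)/(4σ).
T_eq = [6.81×10⁴ × 0.81 / (4 × 5.67×10⁻⁸)]^(1/4) = (2.43×10¹¹)^(1/4) = 702 K.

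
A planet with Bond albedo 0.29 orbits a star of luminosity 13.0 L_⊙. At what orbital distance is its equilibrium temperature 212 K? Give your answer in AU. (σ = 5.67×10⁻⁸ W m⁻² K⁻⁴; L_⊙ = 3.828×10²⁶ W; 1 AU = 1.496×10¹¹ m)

d ≈ 5.24 AU

L = 13.0 × 3.828×10²⁶ = 4.98×10²⁷ W.
From T_eq⁴ = L(1−A)/(16πσd²): d = √[L(1−A)/(16πσT_eq⁴)].
d = √[4.98×10²⁷ × 0.71 / (16π × 5.67×10⁻⁸ × (212)⁴)] = 7.83×10¹¹ m = 5.24 AU.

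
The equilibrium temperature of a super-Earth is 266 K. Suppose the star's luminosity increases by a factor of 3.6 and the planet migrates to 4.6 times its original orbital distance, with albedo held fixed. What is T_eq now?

T_eq ≈ 171 K

T_eq ∝ L^(1/4) · d^(−1/2).
T′ = 266 × 3.6^(1/4) / 4.6^(1/2) = 171 K.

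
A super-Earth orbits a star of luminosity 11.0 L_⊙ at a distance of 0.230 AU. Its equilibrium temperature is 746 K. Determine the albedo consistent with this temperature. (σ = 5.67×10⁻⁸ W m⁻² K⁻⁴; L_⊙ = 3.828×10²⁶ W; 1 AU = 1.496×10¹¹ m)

d = 0.230 AU = 3.44×10¹⁰ m.
L = 11.0 × 3.828×10²⁶ = 4.21×10²⁷ W.
Flux: S = L/(4πd²) = 4.21×10²⁷/(4π×(3.44×10¹⁰)²) = 2.83×10⁵ W m⁻².
From T_eq⁴ = S(1−A)/(4σ): 1−A = 4σT_eq⁴/S.
1−A = 4 × 5.67×10⁻⁸ × (746)⁴ / 2.83×10⁵ = 0.248.

A ≈ 0.75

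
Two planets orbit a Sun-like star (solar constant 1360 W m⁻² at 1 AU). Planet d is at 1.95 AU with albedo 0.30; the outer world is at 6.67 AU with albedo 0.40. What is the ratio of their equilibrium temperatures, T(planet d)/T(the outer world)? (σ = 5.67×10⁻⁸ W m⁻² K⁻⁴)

T₁/T₂ ≈ 1.922

T_eq = [S₀(1−A)/(4σd²)]^(1/4), so T ∝ (1−A)^(1/4) / √d.
T₁ = [1360×0.70/(4×5.67×10⁻⁸×1.95²)]^(1/4) = 182.28 K.
T₂ = [1360×0.60/(4×5.67×10⁻⁸×6.67²)]^(1/4) = 94.83 K.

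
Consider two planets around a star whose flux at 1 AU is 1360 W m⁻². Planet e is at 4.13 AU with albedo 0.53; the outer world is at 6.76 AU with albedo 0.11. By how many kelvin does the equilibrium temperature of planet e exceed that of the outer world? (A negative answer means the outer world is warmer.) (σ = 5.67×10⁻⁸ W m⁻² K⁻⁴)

ΔT ≈ 9.4 K

T_eq = [S₀(1−A)/(4σd²)]^(1/4), so T ∝ (1−A)^(1/4) / √d.
T₁ = [1360×0.47/(4×5.67×10⁻⁸×4.13²)]^(1/4) = 113.38 K.
T₂ = [1360×0.89/(4×5.67×10⁻⁸×6.76²)]^(1/4) = 103.96 K.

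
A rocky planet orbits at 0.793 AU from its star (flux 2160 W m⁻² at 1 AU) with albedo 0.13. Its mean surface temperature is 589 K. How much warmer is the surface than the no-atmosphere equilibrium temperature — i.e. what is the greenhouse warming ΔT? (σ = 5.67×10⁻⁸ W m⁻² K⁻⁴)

S = 2160/0.793² = 3435 W m⁻².
T_eq = [S(1−A)/(4σ)]^(1/4) = [3435×0.87/(4×5.67×10⁻⁸)]^(1/4) = 338.8 K.
ΔT = T_surf − T_eq = 589 − 338.8.

ΔT ≈ 250.2 K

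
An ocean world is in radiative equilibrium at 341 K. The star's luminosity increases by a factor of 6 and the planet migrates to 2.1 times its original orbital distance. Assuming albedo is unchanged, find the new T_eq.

T_eq ∝ L^(1/4) · d^(−1/2).
T′ = 341 × 6^(1/4) / 2.1^(1/2) = 368 K.

T_eq ≈ 368 K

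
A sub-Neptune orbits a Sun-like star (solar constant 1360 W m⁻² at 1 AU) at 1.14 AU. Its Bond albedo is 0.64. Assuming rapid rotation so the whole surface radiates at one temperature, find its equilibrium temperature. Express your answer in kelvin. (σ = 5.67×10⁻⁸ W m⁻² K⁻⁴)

Flux at 1.14 AU: S = 1360/1.14² = 1050 W m⁻².
Energy balance: absorbed = emitted ⇒ πR²·S(1−A) = 4πR²·σT_eq⁴, so T_eq⁴ = S(1−A)/(4σ).
T_eq = [1050 × 0.36 / (4 × 5.67×10⁻⁸)]^(1/4) = (1.66×10⁹)^(1/4) = 202 K.

T_eq ≈ 202 K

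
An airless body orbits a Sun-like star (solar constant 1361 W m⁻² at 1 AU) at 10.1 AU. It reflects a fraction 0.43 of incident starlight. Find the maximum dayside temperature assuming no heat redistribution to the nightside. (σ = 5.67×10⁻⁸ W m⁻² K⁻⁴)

T_ss ≈ 108 K

Flux at 10.1 AU: S = 1361/10.1² = 13.3 W m⁻².
With no redistribution each surface element balances locally: S(1−A) = σT⁴.
T = [13.3 × 0.57 / 5.67×10⁻⁸]^(1/4) = (1.34×10⁸)^(1/4) = 108 K.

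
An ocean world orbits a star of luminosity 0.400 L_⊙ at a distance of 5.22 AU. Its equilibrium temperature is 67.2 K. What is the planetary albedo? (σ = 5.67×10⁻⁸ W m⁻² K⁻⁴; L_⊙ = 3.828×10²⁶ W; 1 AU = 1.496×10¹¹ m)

d = 5.22 AU = 7.81×10¹¹ m.
L = 0.400 × 3.828×10²⁶ = 1.53×10²⁶ W.
Flux: S = L/(4πd²) = 1.53×10²⁶/(4π×(7.81×10¹¹)²) = 20.0 W m⁻².
From T_eq⁴ = S(1−A)/(4σ): 1−A = 4σT_eq⁴/S.
1−A = 4 × 5.67×10⁻⁸ × (67.2)⁴ / 20.0 = 0.231.

A ≈ 0.77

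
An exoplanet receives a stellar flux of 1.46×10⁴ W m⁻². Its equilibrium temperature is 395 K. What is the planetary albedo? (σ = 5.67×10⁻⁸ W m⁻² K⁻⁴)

From T_eq⁴ = S(1−A)/(4σ): 1−A = 4σT_eq⁴/S.
1−A = 4 × 5.67×10⁻⁸ × (395)⁴ / 1.46×10⁴ = 0.378.

A ≈ 0.62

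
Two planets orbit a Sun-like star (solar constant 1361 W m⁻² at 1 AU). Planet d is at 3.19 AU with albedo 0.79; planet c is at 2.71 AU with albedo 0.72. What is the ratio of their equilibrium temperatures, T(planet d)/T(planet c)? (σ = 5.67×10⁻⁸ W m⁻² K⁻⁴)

T₁/T₂ ≈ 0.858

T_eq = [S₀(1−A)/(4σd²)]^(1/4), so T ∝ (1−A)^(1/4) / √d.
T₁ = [1361×0.21/(4×5.67×10⁻⁸×3.19²)]^(1/4) = 105.49 K.
T₂ = [1361×0.28/(4×5.67×10⁻⁸×2.71²)]^(1/4) = 122.99 K.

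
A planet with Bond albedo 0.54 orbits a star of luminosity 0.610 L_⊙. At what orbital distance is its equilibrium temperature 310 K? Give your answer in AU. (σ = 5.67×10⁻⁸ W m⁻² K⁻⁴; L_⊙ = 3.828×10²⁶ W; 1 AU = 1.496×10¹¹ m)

L = 0.610 × 3.828×10²⁶ = 2.34×10²⁶ W.
From T_eq⁴ = L(1−A)/(16πσd²): d = √[L(1−A)/(16πσT_eq⁴)].
d = √[2.34×10²⁶ × 0.46 / (16π × 5.67×10⁻⁸ × (310)⁴)] = 6.39×10¹⁰ m = 0.427 AU.

d ≈ 0.427 AU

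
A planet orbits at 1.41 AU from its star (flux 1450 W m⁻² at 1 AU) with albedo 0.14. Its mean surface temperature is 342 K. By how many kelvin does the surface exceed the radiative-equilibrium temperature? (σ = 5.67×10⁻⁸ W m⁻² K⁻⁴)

S = 1450/1.41² = 729.3 W m⁻².
T_eq = [S(1−A)/(4σ)]^(1/4) = [729.3×0.86/(4×5.67×10⁻⁸)]^(1/4) = 229.3 K.
ΔT = T_surf − T_eq = 342 − 229.3.

ΔT ≈ 112.7 K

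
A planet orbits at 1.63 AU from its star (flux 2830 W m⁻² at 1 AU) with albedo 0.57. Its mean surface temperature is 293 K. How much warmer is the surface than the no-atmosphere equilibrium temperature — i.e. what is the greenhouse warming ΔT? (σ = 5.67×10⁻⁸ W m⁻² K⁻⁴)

ΔT ≈ 81.0 K

S = 2830/1.63² = 1065 W m⁻².
T_eq = [S(1−A)/(4σ)]^(1/4) = [1065×0.43/(4×5.67×10⁻⁸)]^(1/4) = 212.0 K.
ΔT = T_surf − T_eq = 293 − 212.0.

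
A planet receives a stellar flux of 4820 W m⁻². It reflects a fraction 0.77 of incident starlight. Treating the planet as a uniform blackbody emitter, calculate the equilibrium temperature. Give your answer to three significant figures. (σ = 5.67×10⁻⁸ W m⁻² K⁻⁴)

T_eq ≈ 264 K

Energy balance: absorbed = emitted ⇒ πR²·S(1−A) = 4πR²·σT_eq⁴, so T_eq⁴ = S(1−A)/(4σ).
T_eq = [4820 × 0.23 / (4 × 5.67×10⁻⁸)]^(1/4) = (4.89×10⁹)^(1/4) = 264 K.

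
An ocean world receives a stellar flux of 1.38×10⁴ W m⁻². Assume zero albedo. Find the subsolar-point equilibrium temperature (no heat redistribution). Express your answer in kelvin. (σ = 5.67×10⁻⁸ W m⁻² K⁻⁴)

T_ss ≈ 702 K

At the subsolar point the surface absorbs S(1−A) and emits σT⁴ per unit area — no factor of 4, since only the local patch is in balance.
T = [1.38×10⁴ × 1.00 / 5.67×10⁻⁸]^(1/4) = (2.43×10¹¹)^(1/4) = 702 K.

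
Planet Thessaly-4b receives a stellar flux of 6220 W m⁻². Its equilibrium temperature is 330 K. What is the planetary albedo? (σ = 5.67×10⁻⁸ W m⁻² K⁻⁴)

A ≈ 0.57

From T_eq⁴ = S(1−A)/(4σ): 1−A = 4σT_eq⁴/S.
1−A = 4 × 5.67×10⁻⁸ × (330)⁴ / 6220 = 0.432.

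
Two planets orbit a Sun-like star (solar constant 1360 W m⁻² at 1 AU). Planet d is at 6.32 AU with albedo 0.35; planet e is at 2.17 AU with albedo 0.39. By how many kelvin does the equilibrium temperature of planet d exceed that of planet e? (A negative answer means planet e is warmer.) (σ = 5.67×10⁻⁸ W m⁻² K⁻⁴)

ΔT ≈ -67.6 K

T_eq = [S₀(1−A)/(4σd²)]^(1/4), so T ∝ (1−A)^(1/4) / √d.
T₁ = [1360×0.65/(4×5.67×10⁻⁸×6.32²)]^(1/4) = 99.39 K.
T₂ = [1360×0.61/(4×5.67×10⁻⁸×2.17²)]^(1/4) = 166.95 K.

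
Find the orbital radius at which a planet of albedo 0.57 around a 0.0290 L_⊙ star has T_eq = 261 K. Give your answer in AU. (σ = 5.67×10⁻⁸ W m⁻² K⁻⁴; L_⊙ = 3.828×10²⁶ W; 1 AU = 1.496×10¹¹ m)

d ≈ 0.127 AU

L = 0.0290 × 3.828×10²⁶ = 1.11×10²⁵ W.
From T_eq⁴ = L(1−A)/(16πσd²): d = √[L(1−A)/(16πσT_eq⁴)].
d = √[1.11×10²⁵ × 0.43 / (16π × 5.67×10⁻⁸ × (261)⁴)] = 1.90×10¹⁰ m = 0.127 AU.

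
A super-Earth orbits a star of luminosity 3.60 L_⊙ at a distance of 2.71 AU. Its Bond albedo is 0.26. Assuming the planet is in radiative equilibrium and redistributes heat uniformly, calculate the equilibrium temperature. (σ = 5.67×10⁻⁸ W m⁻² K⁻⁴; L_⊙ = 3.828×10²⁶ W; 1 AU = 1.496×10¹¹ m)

T_eq ≈ 216 K

d = 2.71 AU = 4.05×10¹¹ m.
L = 3.60 × 3.828×10²⁶ = 1.38×10²⁷ W.
Flux: S = L/(4πd²) = 1.38×10²⁷/(4π×(4.05×10¹¹)²) = 667 W m⁻².
Energy balance: absorbed = emitted ⇒ πR²·S(1−A) = 4πR²·σT_eq⁴, so T_eq⁴ = S(1−A)/(4σ).
T_eq = [667 × 0.74 / (4 × 5.67×10⁻⁸)]^(1/4) = (2.18×10⁹)^(1/4) = 216 K.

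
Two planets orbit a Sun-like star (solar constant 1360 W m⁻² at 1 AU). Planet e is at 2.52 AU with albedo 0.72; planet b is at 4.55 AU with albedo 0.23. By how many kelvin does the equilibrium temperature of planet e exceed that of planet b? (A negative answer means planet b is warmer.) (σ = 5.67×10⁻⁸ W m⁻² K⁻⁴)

T_eq = [S₀(1−A)/(4σd²)]^(1/4), so T ∝ (1−A)^(1/4) / √d.
T₁ = [1360×0.28/(4×5.67×10⁻⁸×2.52²)]^(1/4) = 127.52 K.
T₂ = [1360×0.77/(4×5.67×10⁻⁸×4.55²)]^(1/4) = 122.21 K.

ΔT ≈ 5.3 K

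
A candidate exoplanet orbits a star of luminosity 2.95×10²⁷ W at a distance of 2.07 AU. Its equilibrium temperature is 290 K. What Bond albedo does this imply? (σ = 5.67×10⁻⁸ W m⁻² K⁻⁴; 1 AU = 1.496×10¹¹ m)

d = 2.07 AU = 3.10×10¹¹ m.
Flux: S = L/(4πd²) = 2.95×10²⁷/(4π×(3.10×10¹¹)²) = 2450 W m⁻².
From T_eq⁴ = S(1−A)/(4σ): 1−A = 4σT_eq⁴/S.
1−A = 4 × 5.67×10⁻⁸ × (290)⁴ / 2450 = 0.655.

A ≈ 0.34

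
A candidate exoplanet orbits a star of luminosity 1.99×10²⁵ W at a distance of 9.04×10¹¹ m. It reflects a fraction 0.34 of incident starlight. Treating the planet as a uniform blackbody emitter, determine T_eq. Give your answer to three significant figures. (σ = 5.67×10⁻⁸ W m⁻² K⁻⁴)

Flux: S = L/(4πd²) = 1.99×10²⁵/(4π×(9.04×10¹¹)²) = 1.94 W m⁻².
Energy balance: absorbed = emitted ⇒ πR²·S(1−A) = 4πR²·σT_eq⁴, so T_eq⁴ = S(1−A)/(4σ).
T_eq = [1.94 × 0.66 / (4 × 5.67×10⁻⁸)]^(1/4) = (5.64×10⁶)^(1/4) = 48.7 K.

T_eq ≈ 48.7 K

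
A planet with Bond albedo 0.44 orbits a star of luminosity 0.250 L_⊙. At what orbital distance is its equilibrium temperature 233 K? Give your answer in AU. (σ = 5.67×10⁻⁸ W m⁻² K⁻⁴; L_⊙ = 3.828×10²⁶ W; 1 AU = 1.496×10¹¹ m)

L = 0.250 × 3.828×10²⁶ = 9.57×10²⁵ W.
From T_eq⁴ = L(1−A)/(16πσd²): d = √[L(1−A)/(16πσT_eq⁴)].
d = √[9.57×10²⁵ × 0.56 / (16π × 5.67×10⁻⁸ × (233)⁴)] = 7.99×10¹⁰ m = 0.534 AU.

d ≈ 0.534 AU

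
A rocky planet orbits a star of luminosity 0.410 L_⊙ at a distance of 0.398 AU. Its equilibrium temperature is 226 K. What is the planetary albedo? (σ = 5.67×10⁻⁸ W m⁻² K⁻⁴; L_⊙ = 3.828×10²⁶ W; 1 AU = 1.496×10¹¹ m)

A ≈ 0.83

d = 0.398 AU = 5.95×10¹⁰ m.
L = 0.410 × 3.828×10²⁶ = 1.57×10²⁶ W.
Flux: S = L/(4πd²) = 1.57×10²⁶/(4π×(5.95×10¹⁰)²) = 3520 W m⁻².
From T_eq⁴ = S(1−A)/(4σ): 1−A = 4σT_eq⁴/S.
1−A = 4 × 5.67×10⁻⁸ × (226)⁴ / 3520 = 0.168.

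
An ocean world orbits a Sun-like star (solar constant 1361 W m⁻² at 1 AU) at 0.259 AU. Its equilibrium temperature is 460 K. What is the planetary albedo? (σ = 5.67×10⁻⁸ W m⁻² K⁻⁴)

A ≈ 0.50

Flux at 0.259 AU: S = 1361/0.259² = 2.03×10⁴ W m⁻².
From T_eq⁴ = S(1−A)/(4σ): 1−A = 4σT_eq⁴/S.
1−A = 4 × 5.67×10⁻⁸ × (460)⁴ / 2.03×10⁴ = 0.501.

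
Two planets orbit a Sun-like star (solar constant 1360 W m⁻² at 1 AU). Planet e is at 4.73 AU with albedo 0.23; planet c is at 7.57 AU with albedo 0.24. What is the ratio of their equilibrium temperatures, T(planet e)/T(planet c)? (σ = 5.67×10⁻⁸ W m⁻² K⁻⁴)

T₁/T₂ ≈ 1.269

T_eq = [S₀(1−A)/(4σd²)]^(1/4), so T ∝ (1−A)^(1/4) / √d.
T₁ = [1360×0.77/(4×5.67×10⁻⁸×4.73²)]^(1/4) = 119.86 K.
T₂ = [1360×0.76/(4×5.67×10⁻⁸×7.57²)]^(1/4) = 94.43 K.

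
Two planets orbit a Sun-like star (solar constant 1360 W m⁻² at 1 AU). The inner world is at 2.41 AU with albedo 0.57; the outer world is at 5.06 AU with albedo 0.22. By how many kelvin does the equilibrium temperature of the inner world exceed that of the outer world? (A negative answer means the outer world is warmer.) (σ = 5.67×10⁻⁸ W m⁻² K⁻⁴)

T_eq = [S₀(1−A)/(4σd²)]^(1/4), so T ∝ (1−A)^(1/4) / √d.
T₁ = [1360×0.43/(4×5.67×10⁻⁸×2.41²)]^(1/4) = 145.16 K.
T₂ = [1360×0.78/(4×5.67×10⁻⁸×5.06²)]^(1/4) = 116.26 K.

ΔT ≈ 28.9 K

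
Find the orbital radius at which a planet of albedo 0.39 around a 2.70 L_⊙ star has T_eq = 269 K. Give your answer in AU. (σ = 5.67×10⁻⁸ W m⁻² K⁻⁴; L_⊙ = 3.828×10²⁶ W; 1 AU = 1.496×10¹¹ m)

L = 2.70 × 3.828×10²⁶ = 1.03×10²⁷ W.
From T_eq⁴ = L(1−A)/(16πσd²): d = √[L(1−A)/(16πσT_eq⁴)].
d = √[1.03×10²⁷ × 0.61 / (16π × 5.67×10⁻⁸ × (269)⁴)] = 2.06×10¹¹ m = 1.37 AU.

d ≈ 1.37 AU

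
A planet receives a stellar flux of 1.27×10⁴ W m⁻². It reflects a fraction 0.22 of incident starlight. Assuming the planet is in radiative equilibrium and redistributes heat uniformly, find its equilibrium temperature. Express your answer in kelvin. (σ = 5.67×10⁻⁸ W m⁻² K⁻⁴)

Energy balance: absorbed = emitted ⇒ πR²·S(1−A) = 4πR²·σT_eq⁴, so T_eq⁴ = S(1−A)/(4σ).
T_eq = [1.27×10⁴ × 0.78 / (4 × 5.67×10⁻⁸)]^(1/4) = (4.37×10¹⁰)^(1/4) = 457 K.

T_eq ≈ 457 K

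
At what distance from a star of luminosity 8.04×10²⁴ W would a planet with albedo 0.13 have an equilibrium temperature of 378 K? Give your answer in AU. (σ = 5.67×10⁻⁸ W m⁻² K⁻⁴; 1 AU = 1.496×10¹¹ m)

From T_eq⁴ = L(1−A)/(16πσd²): d = √[L(1−A)/(16πσT_eq⁴)].
d = √[8.04×10²⁴ × 0.87 / (16π × 5.67×10⁻⁸ × (378)⁴)] = 1.10×10¹⁰ m = 0.0733 AU.

d ≈ 0.0733 AU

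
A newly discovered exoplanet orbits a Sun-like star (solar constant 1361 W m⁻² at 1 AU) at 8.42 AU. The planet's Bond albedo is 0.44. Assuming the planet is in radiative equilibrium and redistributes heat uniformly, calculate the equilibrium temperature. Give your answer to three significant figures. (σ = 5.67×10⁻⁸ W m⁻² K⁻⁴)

T_eq ≈ 83.0 K

Flux at 8.42 AU: S = 1361/8.42² = 19.2 W m⁻².
Energy balance: absorbed = emitted ⇒ πR²·S(1−A) = 4πR²·σT_eq⁴, so T_eq⁴ = S(1−A)/(4σ).
T_eq = [19.2 × 0.56 / (4 × 5.67×10⁻⁸)]^(1/4) = (4.74×10⁷)^(1/4) = 83.0 K.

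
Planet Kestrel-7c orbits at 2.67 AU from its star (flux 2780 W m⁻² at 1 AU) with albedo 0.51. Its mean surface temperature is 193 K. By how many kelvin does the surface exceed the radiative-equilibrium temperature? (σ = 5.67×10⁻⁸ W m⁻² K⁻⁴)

S = 2780/2.67² = 390.0 W m⁻².
T_eq = [S(1−A)/(4σ)]^(1/4) = [390.0×0.49/(4×5.67×10⁻⁸)]^(1/4) = 170.4 K.
ΔT = T_surf − T_eq = 193 − 170.4.

ΔT ≈ 22.6 K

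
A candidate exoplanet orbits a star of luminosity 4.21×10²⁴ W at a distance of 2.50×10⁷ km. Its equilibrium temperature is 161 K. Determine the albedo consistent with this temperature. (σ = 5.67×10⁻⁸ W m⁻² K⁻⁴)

d = 2.50×10⁷ km = 2.50×10¹⁰ m.
Flux: S = L/(4πd²) = 4.21×10²⁴/(4π×(2.50×10¹⁰)²) = 536 W m⁻².
From T_eq⁴ = S(1−A)/(4σ): 1−A = 4σT_eq⁴/S.
1−A = 4 × 5.67×10⁻⁸ × (161)⁴ / 536 = 0.284.

A ≈ 0.72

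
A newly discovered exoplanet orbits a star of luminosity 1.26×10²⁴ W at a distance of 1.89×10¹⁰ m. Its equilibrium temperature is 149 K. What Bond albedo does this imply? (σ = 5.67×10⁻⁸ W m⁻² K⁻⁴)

Flux: S = L/(4πd²) = 1.26×10²⁴/(4π×(1.89×10¹⁰)²) = 281 W m⁻².
From T_eq⁴ = S(1−A)/(4σ): 1−A = 4σT_eq⁴/S.
1−A = 4 × 5.67×10⁻⁸ × (149)⁴ / 281 = 0.398.

A ≈ 0.60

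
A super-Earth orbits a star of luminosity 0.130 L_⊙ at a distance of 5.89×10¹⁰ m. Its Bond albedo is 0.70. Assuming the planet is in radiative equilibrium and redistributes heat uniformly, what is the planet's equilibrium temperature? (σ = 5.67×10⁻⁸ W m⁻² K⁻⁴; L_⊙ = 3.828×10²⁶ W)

L = 0.130 × 3.828×10²⁶ = 4.98×10²⁵ W.
Flux: S = L/(4πd²) = 4.98×10²⁵/(4π×(5.89×10¹⁰)²) = 1140 W m⁻².
Energy balance: absorbed = emitted ⇒ πR²·S(1−A) = 4πR²·σT_eq⁴, so T_eq⁴ = S(1−A)/(4σ).
T_eq = [1140 × 0.30 / (4 × 5.67×10⁻⁸)]^(1/4) = (1.51×10⁹)^(1/4) = 197 K.

T_eq ≈ 197 K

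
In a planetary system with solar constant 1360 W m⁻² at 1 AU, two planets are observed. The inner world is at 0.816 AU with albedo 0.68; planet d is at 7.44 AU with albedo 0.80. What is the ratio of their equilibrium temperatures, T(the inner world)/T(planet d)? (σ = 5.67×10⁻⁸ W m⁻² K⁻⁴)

T_eq = [S₀(1−A)/(4σd²)]^(1/4), so T ∝ (1−A)^(1/4) / √d.
T₁ = [1360×0.32/(4×5.67×10⁻⁸×0.816²)]^(1/4) = 231.69 K.
T₂ = [1360×0.20/(4×5.67×10⁻⁸×7.44²)]^(1/4) = 68.23 K.

T₁/T₂ ≈ 3.396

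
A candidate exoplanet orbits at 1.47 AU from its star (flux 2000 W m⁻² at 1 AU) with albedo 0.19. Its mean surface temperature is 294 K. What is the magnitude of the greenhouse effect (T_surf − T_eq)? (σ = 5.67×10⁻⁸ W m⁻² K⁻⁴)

ΔT ≈ 54.2 K

S = 2000/1.47² = 925.5 W m⁻².
T_eq = [S(1−A)/(4σ)]^(1/4) = [925.5×0.81/(4×5.67×10⁻⁸)]^(1/4) = 239.8 K.
ΔT = T_surf − T_eq = 294 − 239.8.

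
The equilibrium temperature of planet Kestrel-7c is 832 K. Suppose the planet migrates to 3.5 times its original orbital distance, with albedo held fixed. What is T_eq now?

T_eq ≈ 445 K

T_eq ∝ L^(1/4) · d^(−1/2).
T′ = 832 / 3.5^(1/2) = 445 K.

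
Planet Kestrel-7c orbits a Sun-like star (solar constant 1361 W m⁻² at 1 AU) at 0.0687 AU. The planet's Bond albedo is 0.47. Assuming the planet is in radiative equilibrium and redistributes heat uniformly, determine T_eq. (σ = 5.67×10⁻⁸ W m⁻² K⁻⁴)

T_eq ≈ 906 K

Flux at 0.0687 AU: S = 1361/0.0687² = 2.88×10⁵ W m⁻².
Energy balance: absorbed = emitted ⇒ πR²·S(1−A) = 4πR²·σT_eq⁴, so T_eq⁴ = S(1−A)/(4σ).
T_eq = [2.88×10⁵ × 0.53 / (4 × 5.67×10⁻⁸)]^(1/4) = (6.74×10¹¹)^(1/4) = 906 K.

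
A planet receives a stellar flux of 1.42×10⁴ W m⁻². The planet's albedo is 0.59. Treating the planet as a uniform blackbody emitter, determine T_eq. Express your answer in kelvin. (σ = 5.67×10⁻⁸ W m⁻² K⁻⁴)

Energy balance: absorbed = emitted ⇒ πR²·S(1−A) = 4πR²·σT_eq⁴, so T_eq⁴ = S(1−A)/(4σ).
T_eq = [1.42×10⁴ × 0.41 / (4 × 5.67×10⁻⁸)]^(1/4) = (2.57×10¹⁰)^(1/4) = 400 K.

T_eq ≈ 400 K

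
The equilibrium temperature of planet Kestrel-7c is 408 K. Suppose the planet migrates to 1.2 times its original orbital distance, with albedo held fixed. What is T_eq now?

T_eq ∝ L^(1/4) · d^(−1/2).
T′ = 408 / 1.2^(1/2) = 372 K.

T_eq ≈ 372 K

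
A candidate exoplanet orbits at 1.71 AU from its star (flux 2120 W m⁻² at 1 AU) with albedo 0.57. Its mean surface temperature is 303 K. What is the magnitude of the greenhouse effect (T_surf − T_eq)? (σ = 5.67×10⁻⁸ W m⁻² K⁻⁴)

S = 2120/1.71² = 725.0 W m⁻².
T_eq = [S(1−A)/(4σ)]^(1/4) = [725.0×0.43/(4×5.67×10⁻⁸)]^(1/4) = 192.5 K.
ΔT = T_surf − T_eq = 303 − 192.5.

ΔT ≈ 110.5 K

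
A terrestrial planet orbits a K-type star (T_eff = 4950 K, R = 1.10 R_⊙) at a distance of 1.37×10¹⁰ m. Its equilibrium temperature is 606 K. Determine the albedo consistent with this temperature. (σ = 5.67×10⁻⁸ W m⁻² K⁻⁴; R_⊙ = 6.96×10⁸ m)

A ≈ 0.71

R_⋆ = 1.10 × 6.96×10⁸ = 7.66×10⁸ m.
L = 4πR_⋆²σT_⋆⁴ = 4π(7.66×10⁸)² × 5.67×10⁻⁸ × (4950)⁴ = 2.51×10²⁶ W.
S = L/(4πd²) = 1.06×10⁵ W m⁻².
From T_eq⁴ = S(1−A)/(4σ): 1−A = 4σT_eq⁴/S.
1−A = 4 × 5.67×10⁻⁸ × (606)⁴ / 1.06×10⁵ = 0.288.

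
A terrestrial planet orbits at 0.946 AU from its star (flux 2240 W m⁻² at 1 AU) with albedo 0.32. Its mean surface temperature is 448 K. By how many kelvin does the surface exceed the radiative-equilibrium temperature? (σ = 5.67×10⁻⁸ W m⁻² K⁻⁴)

S = 2240/0.946² = 2503 W m⁻².
T_eq = [S(1−A)/(4σ)]^(1/4) = [2503×0.68/(4×5.67×10⁻⁸)]^(1/4) = 294.3 K.
ΔT = T_surf − T_eq = 448 − 294.3.

ΔT ≈ 153.7 K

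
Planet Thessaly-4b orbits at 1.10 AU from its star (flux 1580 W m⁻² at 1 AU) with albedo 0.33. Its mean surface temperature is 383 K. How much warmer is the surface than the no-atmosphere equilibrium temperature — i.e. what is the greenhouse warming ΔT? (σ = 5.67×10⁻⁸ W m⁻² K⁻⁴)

ΔT ≈ 133.8 K

S = 1580/1.10² = 1306 W m⁻².
T_eq = [S(1−A)/(4σ)]^(1/4) = [1306×0.67/(4×5.67×10⁻⁸)]^(1/4) = 249.2 K.
ΔT = T_surf − T_eq = 383 − 249.2.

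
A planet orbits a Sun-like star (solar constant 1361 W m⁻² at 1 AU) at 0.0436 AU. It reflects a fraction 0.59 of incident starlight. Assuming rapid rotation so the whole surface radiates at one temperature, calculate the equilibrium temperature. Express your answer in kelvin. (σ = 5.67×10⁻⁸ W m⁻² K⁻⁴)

Flux at 0.0436 AU: S = 1361/0.0436² = 7.16×10⁵ W m⁻².
Energy balance: absorbed = emitted ⇒ πR²·S(1−A) = 4πR²·σT_eq⁴, so T_eq⁴ = S(1−A)/(4σ).
T_eq = [7.16×10⁵ × 0.41 / (4 × 5.67×10⁻⁸)]^(1/4) = (1.29×10¹²)^(1/4) = 1070 K.

T_eq ≈ 1070 K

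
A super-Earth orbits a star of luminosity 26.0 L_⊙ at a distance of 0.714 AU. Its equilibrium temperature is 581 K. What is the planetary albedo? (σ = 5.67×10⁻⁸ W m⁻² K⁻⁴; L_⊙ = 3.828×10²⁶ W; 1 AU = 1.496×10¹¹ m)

A ≈ 0.63

d = 0.714 AU = 1.07×10¹¹ m.
L = 26.0 × 3.828×10²⁶ = 9.95×10²⁷ W.
Flux: S = L/(4πd²) = 9.95×10²⁷/(4π×(1.07×10¹¹)²) = 6.94×10⁴ W m⁻².
From T_eq⁴ = S(1−A)/(4σ): 1−A = 4σT_eq⁴/S.
1−A = 4 × 5.67×10⁻⁸ × (581)⁴ / 6.94×10⁴ = 0.372.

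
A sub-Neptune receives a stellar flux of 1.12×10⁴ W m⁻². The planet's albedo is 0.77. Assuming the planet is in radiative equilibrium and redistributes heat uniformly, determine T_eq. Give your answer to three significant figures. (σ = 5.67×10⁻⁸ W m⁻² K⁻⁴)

T_eq ≈ 326 K

Energy balance: absorbed = emitted ⇒ πR²·S(1−A) = 4πR²·σT_eq⁴, so T_eq⁴ = S(1−A)/(4σ).
T_eq = [1.12×10⁴ × 0.23 / (4 × 5.67×10⁻⁸)]^(1/4) = (1.14×10¹⁰)^(1/4) = 326 K.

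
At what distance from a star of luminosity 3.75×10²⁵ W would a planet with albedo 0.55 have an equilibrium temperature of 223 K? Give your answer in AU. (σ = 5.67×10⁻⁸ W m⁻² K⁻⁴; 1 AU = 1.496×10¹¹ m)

From T_eq⁴ = L(1−A)/(16πσd²): d = √[L(1−A)/(16πσT_eq⁴)].
d = √[3.75×10²⁵ × 0.45 / (16π × 5.67×10⁻⁸ × (223)⁴)] = 4.89×10¹⁰ m = 0.327 AU.

d ≈ 0.327 AU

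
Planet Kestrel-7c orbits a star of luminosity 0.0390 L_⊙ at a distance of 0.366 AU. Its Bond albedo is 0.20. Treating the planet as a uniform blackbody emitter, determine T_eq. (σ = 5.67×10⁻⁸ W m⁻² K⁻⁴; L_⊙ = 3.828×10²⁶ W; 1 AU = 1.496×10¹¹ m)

d = 0.366 AU = 5.48×10¹⁰ m.
L = 0.0390 × 3.828×10²⁶ = 1.49×10²⁵ W.
Flux: S = L/(4πd²) = 1.49×10²⁵/(4π×(5.48×10¹⁰)²) = 396 W m⁻².
Energy balance: absorbed = emitted ⇒ πR²·S(1−A) = 4πR²·σT_eq⁴, so T_eq⁴ = S(1−A)/(4σ).
T_eq = [396 × 0.80 / (4 × 5.67×10⁻⁸)]^(1/4) = (1.40×10⁹)^(1/4) = 193 K.

T_eq ≈ 193 K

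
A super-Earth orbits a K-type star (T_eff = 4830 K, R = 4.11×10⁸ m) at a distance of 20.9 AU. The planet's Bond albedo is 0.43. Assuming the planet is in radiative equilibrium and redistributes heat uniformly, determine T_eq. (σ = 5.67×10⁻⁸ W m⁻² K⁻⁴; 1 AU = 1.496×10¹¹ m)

d = 20.9 AU = 3.13×10¹² m.
L = 4πR_⋆²σT_⋆⁴ = 4π(4.11×10⁸)² × 5.67×10⁻⁸ × (4830)⁴ = 6.55×10²⁵ W.
S = L/(4πd²) = 0.533 W m⁻².
Energy balance: absorbed = emitted ⇒ πR²·S(1−A) = 4πR²·σT_eq⁴, so T_eq⁴ = S(1−A)/(4σ).
T_eq = [0.533 × 0.57 / (4 × 5.67×10⁻⁸)]^(1/4) = (1.34×10⁶)^(1/4) = 34.0 K.

T_eq ≈ 34.0 K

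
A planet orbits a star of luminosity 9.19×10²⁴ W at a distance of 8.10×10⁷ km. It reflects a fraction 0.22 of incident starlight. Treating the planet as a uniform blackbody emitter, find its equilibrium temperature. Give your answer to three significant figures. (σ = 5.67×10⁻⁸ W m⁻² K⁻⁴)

T_eq ≈ 140 K

d = 8.10×10⁷ km = 8.10×10¹⁰ m.
Flux: S = L/(4πd²) = 9.19×10²⁴/(4π×(8.10×10¹⁰)²) = 111 W m⁻².
Energy balance: absorbed = emitted ⇒ πR²·S(1−A) = 4πR²·σT_eq⁴, so T_eq⁴ = S(1−A)/(4σ).
T_eq = [111 × 0.78 / (4 × 5.67×10⁻⁸)]^(1/4) = (3.83×10⁸)^(1/4) = 140 K.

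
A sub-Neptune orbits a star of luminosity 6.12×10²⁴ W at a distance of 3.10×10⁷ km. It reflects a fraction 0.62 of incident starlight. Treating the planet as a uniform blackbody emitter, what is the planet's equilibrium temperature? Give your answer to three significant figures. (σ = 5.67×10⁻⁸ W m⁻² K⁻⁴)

d = 3.10×10⁷ km = 3.10×10¹⁰ m.
Flux: S = L/(4πd²) = 6.12×10²⁴/(4π×(3.10×10¹⁰)²) = 507 W m⁻².
Energy balance: absorbed = emitted ⇒ πR²·S(1−A) = 4πR²·σT_eq⁴, so T_eq⁴ = S(1−A)/(4σ).
T_eq = [507 × 0.38 / (4 × 5.67×10⁻⁸)]^(1/4) = (8.49×10⁸)^(1/4) = 171 K.

T_eq ≈ 171 K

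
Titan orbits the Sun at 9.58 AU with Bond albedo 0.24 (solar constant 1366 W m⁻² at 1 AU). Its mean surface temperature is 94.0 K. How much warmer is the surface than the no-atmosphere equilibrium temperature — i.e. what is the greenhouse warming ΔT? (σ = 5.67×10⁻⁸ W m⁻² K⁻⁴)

S = 1366/9.58² = 14.88 W m⁻².
T_eq = [S(1−A)/(4σ)]^(1/4) = [14.88×0.76/(4×5.67×10⁻⁸)]^(1/4) = 84.0 K.
ΔT = T_surf − T_eq = 94 − 84.0.

ΔT ≈ 10.0 K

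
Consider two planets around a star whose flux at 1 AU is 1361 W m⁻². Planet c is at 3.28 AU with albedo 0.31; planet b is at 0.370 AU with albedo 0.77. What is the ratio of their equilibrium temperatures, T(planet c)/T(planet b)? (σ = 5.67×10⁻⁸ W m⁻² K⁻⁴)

T₁/T₂ ≈ 0.442

T_eq = [S₀(1−A)/(4σd²)]^(1/4), so T ∝ (1−A)^(1/4) / √d.
T₁ = [1361×0.69/(4×5.67×10⁻⁸×3.28²)]^(1/4) = 140.06 K.
T₂ = [1361×0.23/(4×5.67×10⁻⁸×0.370²)]^(1/4) = 316.87 K.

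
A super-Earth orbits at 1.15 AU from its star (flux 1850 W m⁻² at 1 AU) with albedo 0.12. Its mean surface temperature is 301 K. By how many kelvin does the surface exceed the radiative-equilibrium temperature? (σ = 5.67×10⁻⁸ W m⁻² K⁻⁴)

S = 1850/1.15² = 1399 W m⁻².
T_eq = [S(1−A)/(4σ)]^(1/4) = [1399×0.88/(4×5.67×10⁻⁸)]^(1/4) = 271.4 K.
ΔT = T_surf − T_eq = 301 − 271.4.

ΔT ≈ 29.6 K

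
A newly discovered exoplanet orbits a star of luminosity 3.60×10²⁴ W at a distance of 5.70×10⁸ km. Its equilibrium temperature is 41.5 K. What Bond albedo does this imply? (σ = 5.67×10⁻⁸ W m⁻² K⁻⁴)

A ≈ 0.24

d = 5.70×10⁸ km = 5.70×10¹¹ m.
Flux: S = L/(4πd²) = 3.60×10²⁴/(4π×(5.70×10¹¹)²) = 0.882 W m⁻².
From T_eq⁴ = S(1−A)/(4σ): 1−A = 4σT_eq⁴/S.
1−A = 4 × 5.67×10⁻⁸ × (41.5)⁴ / 0.882 = 0.763.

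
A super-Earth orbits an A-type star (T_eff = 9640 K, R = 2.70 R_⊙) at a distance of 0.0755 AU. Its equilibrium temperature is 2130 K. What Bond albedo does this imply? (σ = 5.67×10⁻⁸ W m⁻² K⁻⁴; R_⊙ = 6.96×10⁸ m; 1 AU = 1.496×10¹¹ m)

A ≈ 0.66

R_⋆ = 2.70 × 6.96×10⁸ = 1.88×10⁹ m.
d = 0.0755 AU = 1.13×10¹⁰ m.
L = 4πR_⋆²σT_⋆⁴ = 4π(1.88×10⁹)² × 5.67×10⁻⁸ × (9640)⁴ = 2.17×10²⁸ W.
S = L/(4πd²) = 1.36×10⁷ W m⁻².
From T_eq⁴ = S(1−A)/(4σ): 1−A = 4σT_eq⁴/S.
1−A = 4 × 5.67×10⁻⁸ × (2130)⁴ / 1.36×10⁷ = 0.344.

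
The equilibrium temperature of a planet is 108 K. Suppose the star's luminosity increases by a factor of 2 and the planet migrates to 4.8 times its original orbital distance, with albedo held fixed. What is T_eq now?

T_eq ≈ 58.6 K

T_eq ∝ L^(1/4) · d^(−1/2).
T′ = 108 × 2^(1/4) / 4.8^(1/2) = 58.6 K.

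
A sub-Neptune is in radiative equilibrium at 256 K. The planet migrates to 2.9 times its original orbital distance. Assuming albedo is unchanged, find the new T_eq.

T_eq ∝ L^(1/4) · d^(−1/2).
T′ = 256 / 2.9^(1/2) = 150 K.

T_eq ≈ 150 K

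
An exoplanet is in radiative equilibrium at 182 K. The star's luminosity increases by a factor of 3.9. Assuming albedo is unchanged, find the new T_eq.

T_eq ≈ 256 K

T_eq ∝ L^(1/4) · d^(−1/2).
T′ = 182 × 3.9^(1/4) = 256 K.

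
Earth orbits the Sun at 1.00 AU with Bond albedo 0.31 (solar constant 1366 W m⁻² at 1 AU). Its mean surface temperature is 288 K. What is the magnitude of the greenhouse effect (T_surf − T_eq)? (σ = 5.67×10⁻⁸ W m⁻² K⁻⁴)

S = 1366/1.00² = 1366 W m⁻².
T_eq = [S(1−A)/(4σ)]^(1/4) = [1366×0.69/(4×5.67×10⁻⁸)]^(1/4) = 253.9 K.
ΔT = T_surf − T_eq = 288 − 253.9.

ΔT ≈ 34.1 K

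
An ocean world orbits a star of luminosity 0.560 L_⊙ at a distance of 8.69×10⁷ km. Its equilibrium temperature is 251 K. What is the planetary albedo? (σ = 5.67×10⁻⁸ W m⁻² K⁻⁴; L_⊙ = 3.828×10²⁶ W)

A ≈ 0.60

d = 8.69×10⁷ km = 8.69×10¹⁰ m.
L = 0.560 × 3.828×10²⁶ = 2.14×10²⁶ W.
Flux: S = L/(4πd²) = 2.14×10²⁶/(4π×(8.69×10¹⁰)²) = 2260 W m⁻².
From T_eq⁴ = S(1−A)/(4σ): 1−A = 4σT_eq⁴/S.
1−A = 4 × 5.67×10⁻⁸ × (251)⁴ / 2260 = 0.398.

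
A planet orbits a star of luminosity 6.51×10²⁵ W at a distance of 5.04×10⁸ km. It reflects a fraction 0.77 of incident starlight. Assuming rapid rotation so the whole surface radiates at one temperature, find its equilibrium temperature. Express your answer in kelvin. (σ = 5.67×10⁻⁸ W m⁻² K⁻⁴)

d = 5.04×10⁸ km = 5.04×10¹¹ m.
Flux: S = L/(4πd²) = 6.51×10²⁵/(4π×(5.04×10¹¹)²) = 20.4 W m⁻².
Energy balance: absorbed = emitted ⇒ πR²·S(1−A) = 4πR²·σT_eq⁴, so T_eq⁴ = S(1−A)/(4σ).
T_eq = [20.4 × 0.23 / (4 × 5.67×10⁻⁸)]^(1/4) = (2.07×10⁷)^(1/4) = 67.4 K.

T_eq ≈ 67.4 K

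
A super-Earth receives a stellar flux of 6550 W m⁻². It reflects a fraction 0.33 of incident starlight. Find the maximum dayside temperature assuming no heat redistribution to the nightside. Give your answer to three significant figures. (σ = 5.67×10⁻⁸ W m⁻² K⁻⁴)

T_ss ≈ 527 K

With no redistribution each surface element balances locally: S(1−A) = σT⁴.
T = [6550 × 0.67 / 5.67×10⁻⁸]^(1/4) = (7.74×10¹⁰)^(1/4) = 527 K.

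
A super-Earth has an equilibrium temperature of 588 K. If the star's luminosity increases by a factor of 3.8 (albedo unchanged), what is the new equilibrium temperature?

T_eq ∝ L^(1/4) · d^(−1/2).
T′ = 588 × 3.8^(1/4) = 821 K.

T_eq ≈ 821 K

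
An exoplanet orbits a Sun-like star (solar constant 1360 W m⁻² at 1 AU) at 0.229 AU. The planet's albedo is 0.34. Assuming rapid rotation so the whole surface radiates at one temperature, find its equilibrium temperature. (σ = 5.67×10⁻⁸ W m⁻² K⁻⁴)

T_eq ≈ 524 K

Flux at 0.229 AU: S = 1360/0.229² = 2.59×10⁴ W m⁻².
Energy balance: absorbed = emitted ⇒ πR²·S(1−A) = 4πR²·σT_eq⁴, so T_eq⁴ = S(1−A)/(4σ).
T_eq = [2.59×10⁴ × 0.66 / (4 × 5.67×10⁻⁸)]^(1/4) = (7.55×10¹⁰)^(1/4) = 524 K.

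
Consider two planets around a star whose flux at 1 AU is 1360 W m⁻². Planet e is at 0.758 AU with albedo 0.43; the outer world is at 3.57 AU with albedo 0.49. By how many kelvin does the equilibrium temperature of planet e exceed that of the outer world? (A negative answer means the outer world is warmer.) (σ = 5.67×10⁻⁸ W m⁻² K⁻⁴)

ΔT ≈ 153.3 K

T_eq = [S₀(1−A)/(4σd²)]^(1/4), so T ∝ (1−A)^(1/4) / √d.
T₁ = [1360×0.57/(4×5.67×10⁻⁸×0.758²)]^(1/4) = 277.72 K.
T₂ = [1360×0.51/(4×5.67×10⁻⁸×3.57²)]^(1/4) = 124.46 K.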